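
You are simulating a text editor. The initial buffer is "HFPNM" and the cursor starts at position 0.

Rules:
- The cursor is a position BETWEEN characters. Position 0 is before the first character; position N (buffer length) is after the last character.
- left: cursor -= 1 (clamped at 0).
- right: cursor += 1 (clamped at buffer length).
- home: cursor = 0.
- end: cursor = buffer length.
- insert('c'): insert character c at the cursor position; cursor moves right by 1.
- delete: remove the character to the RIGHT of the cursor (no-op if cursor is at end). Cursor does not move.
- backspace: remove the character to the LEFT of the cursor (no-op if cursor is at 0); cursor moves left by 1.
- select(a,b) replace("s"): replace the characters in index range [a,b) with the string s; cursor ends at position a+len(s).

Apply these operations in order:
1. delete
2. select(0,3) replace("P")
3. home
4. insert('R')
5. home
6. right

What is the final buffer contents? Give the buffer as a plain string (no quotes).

Answer: RPM

Derivation:
After op 1 (delete): buf='FPNM' cursor=0
After op 2 (select(0,3) replace("P")): buf='PM' cursor=1
After op 3 (home): buf='PM' cursor=0
After op 4 (insert('R')): buf='RPM' cursor=1
After op 5 (home): buf='RPM' cursor=0
After op 6 (right): buf='RPM' cursor=1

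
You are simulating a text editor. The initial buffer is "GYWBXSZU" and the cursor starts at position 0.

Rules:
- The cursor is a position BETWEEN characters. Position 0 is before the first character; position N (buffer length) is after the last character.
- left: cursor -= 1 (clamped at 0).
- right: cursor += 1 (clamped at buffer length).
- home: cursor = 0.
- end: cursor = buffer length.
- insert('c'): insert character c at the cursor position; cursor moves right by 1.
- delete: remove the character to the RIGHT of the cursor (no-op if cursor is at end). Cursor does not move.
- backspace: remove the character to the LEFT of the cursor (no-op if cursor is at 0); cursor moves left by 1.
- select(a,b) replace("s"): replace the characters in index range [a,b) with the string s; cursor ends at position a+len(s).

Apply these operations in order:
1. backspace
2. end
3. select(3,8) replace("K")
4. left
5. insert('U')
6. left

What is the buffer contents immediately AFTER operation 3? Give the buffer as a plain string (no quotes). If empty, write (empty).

After op 1 (backspace): buf='GYWBXSZU' cursor=0
After op 2 (end): buf='GYWBXSZU' cursor=8
After op 3 (select(3,8) replace("K")): buf='GYWK' cursor=4

Answer: GYWK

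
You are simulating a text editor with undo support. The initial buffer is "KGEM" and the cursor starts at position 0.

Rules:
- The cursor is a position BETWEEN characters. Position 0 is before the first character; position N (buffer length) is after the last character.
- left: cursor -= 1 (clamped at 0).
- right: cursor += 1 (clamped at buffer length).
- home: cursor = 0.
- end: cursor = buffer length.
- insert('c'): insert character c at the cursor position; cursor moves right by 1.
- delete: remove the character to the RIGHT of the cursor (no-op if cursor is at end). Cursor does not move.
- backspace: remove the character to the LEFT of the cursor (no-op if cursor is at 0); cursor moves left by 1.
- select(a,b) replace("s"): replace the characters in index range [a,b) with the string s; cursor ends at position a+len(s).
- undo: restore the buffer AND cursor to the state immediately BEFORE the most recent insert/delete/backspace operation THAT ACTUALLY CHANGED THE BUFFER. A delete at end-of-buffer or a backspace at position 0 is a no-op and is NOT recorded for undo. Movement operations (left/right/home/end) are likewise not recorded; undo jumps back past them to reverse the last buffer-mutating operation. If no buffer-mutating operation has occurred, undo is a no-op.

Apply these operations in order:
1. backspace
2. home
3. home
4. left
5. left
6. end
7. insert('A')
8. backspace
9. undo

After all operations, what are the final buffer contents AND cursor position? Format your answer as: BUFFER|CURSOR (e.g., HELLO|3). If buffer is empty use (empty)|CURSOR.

After op 1 (backspace): buf='KGEM' cursor=0
After op 2 (home): buf='KGEM' cursor=0
After op 3 (home): buf='KGEM' cursor=0
After op 4 (left): buf='KGEM' cursor=0
After op 5 (left): buf='KGEM' cursor=0
After op 6 (end): buf='KGEM' cursor=4
After op 7 (insert('A')): buf='KGEMA' cursor=5
After op 8 (backspace): buf='KGEM' cursor=4
After op 9 (undo): buf='KGEMA' cursor=5

Answer: KGEMA|5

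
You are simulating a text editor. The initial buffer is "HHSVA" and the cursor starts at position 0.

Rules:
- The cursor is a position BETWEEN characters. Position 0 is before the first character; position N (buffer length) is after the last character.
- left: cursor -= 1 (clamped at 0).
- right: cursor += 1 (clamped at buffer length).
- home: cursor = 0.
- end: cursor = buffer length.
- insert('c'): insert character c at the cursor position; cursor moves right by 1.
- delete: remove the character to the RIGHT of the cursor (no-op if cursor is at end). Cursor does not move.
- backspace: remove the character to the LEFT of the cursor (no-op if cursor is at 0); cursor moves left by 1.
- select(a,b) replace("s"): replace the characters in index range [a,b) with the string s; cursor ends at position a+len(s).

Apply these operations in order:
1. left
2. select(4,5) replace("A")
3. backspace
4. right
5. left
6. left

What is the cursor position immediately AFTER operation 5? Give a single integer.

Answer: 3

Derivation:
After op 1 (left): buf='HHSVA' cursor=0
After op 2 (select(4,5) replace("A")): buf='HHSVA' cursor=5
After op 3 (backspace): buf='HHSV' cursor=4
After op 4 (right): buf='HHSV' cursor=4
After op 5 (left): buf='HHSV' cursor=3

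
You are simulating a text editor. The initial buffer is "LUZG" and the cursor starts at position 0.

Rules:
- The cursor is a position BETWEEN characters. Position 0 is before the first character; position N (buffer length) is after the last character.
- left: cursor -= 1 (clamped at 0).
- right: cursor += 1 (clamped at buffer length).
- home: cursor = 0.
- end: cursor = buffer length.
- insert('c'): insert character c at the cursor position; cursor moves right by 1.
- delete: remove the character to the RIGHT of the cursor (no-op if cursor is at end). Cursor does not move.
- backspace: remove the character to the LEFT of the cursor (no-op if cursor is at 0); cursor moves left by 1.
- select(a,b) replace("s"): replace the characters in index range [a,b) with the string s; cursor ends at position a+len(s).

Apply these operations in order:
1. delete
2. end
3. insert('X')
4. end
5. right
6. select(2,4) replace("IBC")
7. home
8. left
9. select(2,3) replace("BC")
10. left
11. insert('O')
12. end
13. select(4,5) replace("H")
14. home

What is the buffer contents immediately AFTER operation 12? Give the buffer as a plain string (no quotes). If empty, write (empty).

After op 1 (delete): buf='UZG' cursor=0
After op 2 (end): buf='UZG' cursor=3
After op 3 (insert('X')): buf='UZGX' cursor=4
After op 4 (end): buf='UZGX' cursor=4
After op 5 (right): buf='UZGX' cursor=4
After op 6 (select(2,4) replace("IBC")): buf='UZIBC' cursor=5
After op 7 (home): buf='UZIBC' cursor=0
After op 8 (left): buf='UZIBC' cursor=0
After op 9 (select(2,3) replace("BC")): buf='UZBCBC' cursor=4
After op 10 (left): buf='UZBCBC' cursor=3
After op 11 (insert('O')): buf='UZBOCBC' cursor=4
After op 12 (end): buf='UZBOCBC' cursor=7

Answer: UZBOCBC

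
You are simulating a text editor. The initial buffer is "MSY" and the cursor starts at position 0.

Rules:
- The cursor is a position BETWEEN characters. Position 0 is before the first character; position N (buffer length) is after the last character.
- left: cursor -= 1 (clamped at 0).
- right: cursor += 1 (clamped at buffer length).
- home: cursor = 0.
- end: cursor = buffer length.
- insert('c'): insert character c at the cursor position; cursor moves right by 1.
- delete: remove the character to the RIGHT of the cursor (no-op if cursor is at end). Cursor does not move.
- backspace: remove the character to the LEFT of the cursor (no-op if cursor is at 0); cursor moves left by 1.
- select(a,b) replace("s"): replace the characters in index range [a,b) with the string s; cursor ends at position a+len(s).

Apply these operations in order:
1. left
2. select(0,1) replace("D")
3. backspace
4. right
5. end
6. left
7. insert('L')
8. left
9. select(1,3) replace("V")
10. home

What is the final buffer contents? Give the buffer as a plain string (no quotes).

After op 1 (left): buf='MSY' cursor=0
After op 2 (select(0,1) replace("D")): buf='DSY' cursor=1
After op 3 (backspace): buf='SY' cursor=0
After op 4 (right): buf='SY' cursor=1
After op 5 (end): buf='SY' cursor=2
After op 6 (left): buf='SY' cursor=1
After op 7 (insert('L')): buf='SLY' cursor=2
After op 8 (left): buf='SLY' cursor=1
After op 9 (select(1,3) replace("V")): buf='SV' cursor=2
After op 10 (home): buf='SV' cursor=0

Answer: SV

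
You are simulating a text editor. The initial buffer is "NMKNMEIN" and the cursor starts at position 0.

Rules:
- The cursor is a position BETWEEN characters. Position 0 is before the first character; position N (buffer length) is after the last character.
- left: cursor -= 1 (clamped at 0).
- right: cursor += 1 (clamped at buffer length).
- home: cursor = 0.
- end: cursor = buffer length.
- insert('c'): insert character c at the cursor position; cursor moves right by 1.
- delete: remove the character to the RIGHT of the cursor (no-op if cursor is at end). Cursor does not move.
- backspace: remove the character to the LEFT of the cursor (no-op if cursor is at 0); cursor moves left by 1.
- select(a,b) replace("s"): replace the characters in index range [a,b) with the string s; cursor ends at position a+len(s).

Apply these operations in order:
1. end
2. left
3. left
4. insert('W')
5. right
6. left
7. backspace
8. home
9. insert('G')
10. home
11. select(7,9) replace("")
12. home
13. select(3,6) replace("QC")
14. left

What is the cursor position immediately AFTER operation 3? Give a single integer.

After op 1 (end): buf='NMKNMEIN' cursor=8
After op 2 (left): buf='NMKNMEIN' cursor=7
After op 3 (left): buf='NMKNMEIN' cursor=6

Answer: 6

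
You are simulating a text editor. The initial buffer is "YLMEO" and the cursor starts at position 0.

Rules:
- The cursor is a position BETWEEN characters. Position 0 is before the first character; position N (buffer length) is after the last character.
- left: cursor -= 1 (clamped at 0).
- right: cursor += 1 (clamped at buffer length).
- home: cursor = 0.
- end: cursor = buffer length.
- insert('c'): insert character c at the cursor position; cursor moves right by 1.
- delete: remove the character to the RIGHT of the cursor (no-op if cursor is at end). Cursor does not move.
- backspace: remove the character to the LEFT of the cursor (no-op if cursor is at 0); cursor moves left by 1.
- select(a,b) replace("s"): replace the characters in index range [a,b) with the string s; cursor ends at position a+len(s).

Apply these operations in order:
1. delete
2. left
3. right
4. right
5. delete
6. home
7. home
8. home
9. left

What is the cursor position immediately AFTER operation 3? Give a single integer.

Answer: 1

Derivation:
After op 1 (delete): buf='LMEO' cursor=0
After op 2 (left): buf='LMEO' cursor=0
After op 3 (right): buf='LMEO' cursor=1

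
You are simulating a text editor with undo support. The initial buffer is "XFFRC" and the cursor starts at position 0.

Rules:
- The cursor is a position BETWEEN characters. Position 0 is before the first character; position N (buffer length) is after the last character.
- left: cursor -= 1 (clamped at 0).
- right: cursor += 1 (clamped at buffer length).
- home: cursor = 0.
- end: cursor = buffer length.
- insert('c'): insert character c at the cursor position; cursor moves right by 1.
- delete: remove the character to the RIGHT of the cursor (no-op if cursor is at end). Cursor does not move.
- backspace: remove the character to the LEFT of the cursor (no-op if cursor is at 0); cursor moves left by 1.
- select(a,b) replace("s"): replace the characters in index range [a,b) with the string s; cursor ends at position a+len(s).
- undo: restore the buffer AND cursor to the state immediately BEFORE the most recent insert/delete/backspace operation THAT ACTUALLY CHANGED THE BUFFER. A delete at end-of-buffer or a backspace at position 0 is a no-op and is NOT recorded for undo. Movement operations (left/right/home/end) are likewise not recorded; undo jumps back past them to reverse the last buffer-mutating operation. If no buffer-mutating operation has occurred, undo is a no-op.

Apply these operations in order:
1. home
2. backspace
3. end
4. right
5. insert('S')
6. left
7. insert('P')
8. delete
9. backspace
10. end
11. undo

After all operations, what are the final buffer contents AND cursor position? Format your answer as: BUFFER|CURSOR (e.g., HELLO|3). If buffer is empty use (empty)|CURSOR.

After op 1 (home): buf='XFFRC' cursor=0
After op 2 (backspace): buf='XFFRC' cursor=0
After op 3 (end): buf='XFFRC' cursor=5
After op 4 (right): buf='XFFRC' cursor=5
After op 5 (insert('S')): buf='XFFRCS' cursor=6
After op 6 (left): buf='XFFRCS' cursor=5
After op 7 (insert('P')): buf='XFFRCPS' cursor=6
After op 8 (delete): buf='XFFRCP' cursor=6
After op 9 (backspace): buf='XFFRC' cursor=5
After op 10 (end): buf='XFFRC' cursor=5
After op 11 (undo): buf='XFFRCP' cursor=6

Answer: XFFRCP|6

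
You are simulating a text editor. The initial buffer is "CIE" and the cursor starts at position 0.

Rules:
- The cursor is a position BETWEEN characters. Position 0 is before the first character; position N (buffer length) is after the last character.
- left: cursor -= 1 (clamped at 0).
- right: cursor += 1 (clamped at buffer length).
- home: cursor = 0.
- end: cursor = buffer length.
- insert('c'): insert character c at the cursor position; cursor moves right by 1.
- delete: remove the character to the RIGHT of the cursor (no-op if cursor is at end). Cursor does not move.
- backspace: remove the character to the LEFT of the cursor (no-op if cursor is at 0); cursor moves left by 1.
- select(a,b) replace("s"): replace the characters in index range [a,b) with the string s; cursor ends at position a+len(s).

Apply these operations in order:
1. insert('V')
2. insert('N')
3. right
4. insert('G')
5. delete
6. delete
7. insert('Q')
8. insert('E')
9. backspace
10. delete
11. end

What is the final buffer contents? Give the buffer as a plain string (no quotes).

After op 1 (insert('V')): buf='VCIE' cursor=1
After op 2 (insert('N')): buf='VNCIE' cursor=2
After op 3 (right): buf='VNCIE' cursor=3
After op 4 (insert('G')): buf='VNCGIE' cursor=4
After op 5 (delete): buf='VNCGE' cursor=4
After op 6 (delete): buf='VNCG' cursor=4
After op 7 (insert('Q')): buf='VNCGQ' cursor=5
After op 8 (insert('E')): buf='VNCGQE' cursor=6
After op 9 (backspace): buf='VNCGQ' cursor=5
After op 10 (delete): buf='VNCGQ' cursor=5
After op 11 (end): buf='VNCGQ' cursor=5

Answer: VNCGQ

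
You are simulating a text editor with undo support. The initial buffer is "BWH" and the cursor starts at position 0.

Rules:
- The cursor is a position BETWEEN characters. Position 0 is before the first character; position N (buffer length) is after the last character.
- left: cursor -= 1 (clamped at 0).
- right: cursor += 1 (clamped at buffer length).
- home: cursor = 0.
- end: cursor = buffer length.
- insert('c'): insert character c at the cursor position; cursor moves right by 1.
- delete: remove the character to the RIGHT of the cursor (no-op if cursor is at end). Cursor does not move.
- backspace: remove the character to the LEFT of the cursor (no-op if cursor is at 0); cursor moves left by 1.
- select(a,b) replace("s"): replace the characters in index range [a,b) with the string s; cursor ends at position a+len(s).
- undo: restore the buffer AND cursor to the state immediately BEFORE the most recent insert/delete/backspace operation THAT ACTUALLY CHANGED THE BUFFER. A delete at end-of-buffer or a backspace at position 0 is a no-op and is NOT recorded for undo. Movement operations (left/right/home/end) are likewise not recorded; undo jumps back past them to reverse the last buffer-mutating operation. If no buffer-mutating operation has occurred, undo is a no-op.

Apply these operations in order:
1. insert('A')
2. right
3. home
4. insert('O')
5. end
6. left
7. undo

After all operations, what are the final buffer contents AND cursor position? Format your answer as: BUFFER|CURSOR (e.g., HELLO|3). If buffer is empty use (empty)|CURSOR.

Answer: ABWH|0

Derivation:
After op 1 (insert('A')): buf='ABWH' cursor=1
After op 2 (right): buf='ABWH' cursor=2
After op 3 (home): buf='ABWH' cursor=0
After op 4 (insert('O')): buf='OABWH' cursor=1
After op 5 (end): buf='OABWH' cursor=5
After op 6 (left): buf='OABWH' cursor=4
After op 7 (undo): buf='ABWH' cursor=0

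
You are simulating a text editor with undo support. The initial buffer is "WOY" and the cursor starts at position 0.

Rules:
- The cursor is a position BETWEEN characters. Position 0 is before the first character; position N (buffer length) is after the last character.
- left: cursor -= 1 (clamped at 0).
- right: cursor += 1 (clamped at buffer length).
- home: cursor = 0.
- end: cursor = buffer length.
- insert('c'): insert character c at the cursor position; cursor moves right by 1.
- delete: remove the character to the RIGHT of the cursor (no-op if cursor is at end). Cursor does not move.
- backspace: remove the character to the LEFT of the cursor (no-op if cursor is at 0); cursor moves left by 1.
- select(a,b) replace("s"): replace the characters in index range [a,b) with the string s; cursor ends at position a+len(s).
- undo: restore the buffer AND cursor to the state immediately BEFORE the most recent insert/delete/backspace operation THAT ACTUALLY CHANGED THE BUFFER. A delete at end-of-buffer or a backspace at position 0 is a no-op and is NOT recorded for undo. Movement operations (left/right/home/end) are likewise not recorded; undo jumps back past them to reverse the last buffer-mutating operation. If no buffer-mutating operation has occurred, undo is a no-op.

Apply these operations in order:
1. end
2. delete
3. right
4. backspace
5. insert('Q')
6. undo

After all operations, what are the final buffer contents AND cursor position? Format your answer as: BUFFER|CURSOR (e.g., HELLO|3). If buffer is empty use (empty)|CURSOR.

Answer: WO|2

Derivation:
After op 1 (end): buf='WOY' cursor=3
After op 2 (delete): buf='WOY' cursor=3
After op 3 (right): buf='WOY' cursor=3
After op 4 (backspace): buf='WO' cursor=2
After op 5 (insert('Q')): buf='WOQ' cursor=3
After op 6 (undo): buf='WO' cursor=2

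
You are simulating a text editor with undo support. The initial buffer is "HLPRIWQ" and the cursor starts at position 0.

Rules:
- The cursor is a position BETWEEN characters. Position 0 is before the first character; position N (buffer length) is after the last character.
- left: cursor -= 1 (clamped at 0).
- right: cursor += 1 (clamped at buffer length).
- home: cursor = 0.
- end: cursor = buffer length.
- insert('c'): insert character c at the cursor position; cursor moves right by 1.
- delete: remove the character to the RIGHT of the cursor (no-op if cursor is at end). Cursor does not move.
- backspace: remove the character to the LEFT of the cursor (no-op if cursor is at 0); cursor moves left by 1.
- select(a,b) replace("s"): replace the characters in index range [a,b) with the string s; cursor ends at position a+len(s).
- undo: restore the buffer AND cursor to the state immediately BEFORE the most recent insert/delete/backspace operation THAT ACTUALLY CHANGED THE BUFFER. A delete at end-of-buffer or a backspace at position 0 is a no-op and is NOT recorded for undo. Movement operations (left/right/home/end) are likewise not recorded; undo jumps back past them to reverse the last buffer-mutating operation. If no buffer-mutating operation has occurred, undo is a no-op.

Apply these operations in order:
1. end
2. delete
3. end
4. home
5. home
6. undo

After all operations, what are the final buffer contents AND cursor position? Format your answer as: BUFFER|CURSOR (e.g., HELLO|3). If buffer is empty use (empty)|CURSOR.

After op 1 (end): buf='HLPRIWQ' cursor=7
After op 2 (delete): buf='HLPRIWQ' cursor=7
After op 3 (end): buf='HLPRIWQ' cursor=7
After op 4 (home): buf='HLPRIWQ' cursor=0
After op 5 (home): buf='HLPRIWQ' cursor=0
After op 6 (undo): buf='HLPRIWQ' cursor=0

Answer: HLPRIWQ|0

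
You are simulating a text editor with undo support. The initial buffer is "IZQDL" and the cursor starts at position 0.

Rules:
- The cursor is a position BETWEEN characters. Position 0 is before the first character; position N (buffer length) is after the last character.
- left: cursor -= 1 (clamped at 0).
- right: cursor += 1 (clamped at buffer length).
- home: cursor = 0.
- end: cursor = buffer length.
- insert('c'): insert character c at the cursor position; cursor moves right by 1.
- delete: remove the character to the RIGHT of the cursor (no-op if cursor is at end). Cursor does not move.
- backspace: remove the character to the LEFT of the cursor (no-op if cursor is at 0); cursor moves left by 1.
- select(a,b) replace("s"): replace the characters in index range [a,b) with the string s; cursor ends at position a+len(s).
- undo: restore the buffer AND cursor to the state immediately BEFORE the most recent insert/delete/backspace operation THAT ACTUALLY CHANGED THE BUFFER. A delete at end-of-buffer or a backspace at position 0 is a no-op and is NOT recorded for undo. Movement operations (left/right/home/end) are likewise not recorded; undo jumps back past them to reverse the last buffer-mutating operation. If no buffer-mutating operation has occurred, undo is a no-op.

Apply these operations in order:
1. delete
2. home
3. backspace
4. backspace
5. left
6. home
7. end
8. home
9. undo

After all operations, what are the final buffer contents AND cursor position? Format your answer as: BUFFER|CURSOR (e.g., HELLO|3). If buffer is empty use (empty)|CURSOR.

After op 1 (delete): buf='ZQDL' cursor=0
After op 2 (home): buf='ZQDL' cursor=0
After op 3 (backspace): buf='ZQDL' cursor=0
After op 4 (backspace): buf='ZQDL' cursor=0
After op 5 (left): buf='ZQDL' cursor=0
After op 6 (home): buf='ZQDL' cursor=0
After op 7 (end): buf='ZQDL' cursor=4
After op 8 (home): buf='ZQDL' cursor=0
After op 9 (undo): buf='IZQDL' cursor=0

Answer: IZQDL|0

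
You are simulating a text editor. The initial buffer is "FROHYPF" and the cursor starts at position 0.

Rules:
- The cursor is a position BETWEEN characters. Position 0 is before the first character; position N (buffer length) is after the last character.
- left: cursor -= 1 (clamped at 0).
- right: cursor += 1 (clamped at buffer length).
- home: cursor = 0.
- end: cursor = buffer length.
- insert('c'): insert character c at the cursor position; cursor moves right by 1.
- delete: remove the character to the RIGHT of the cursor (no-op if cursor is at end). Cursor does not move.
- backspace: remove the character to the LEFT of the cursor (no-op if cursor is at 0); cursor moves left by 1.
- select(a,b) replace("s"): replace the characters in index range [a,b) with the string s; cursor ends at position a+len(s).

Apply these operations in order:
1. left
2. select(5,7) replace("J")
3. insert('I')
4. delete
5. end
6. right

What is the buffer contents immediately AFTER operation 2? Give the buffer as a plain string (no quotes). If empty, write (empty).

Answer: FROHYJ

Derivation:
After op 1 (left): buf='FROHYPF' cursor=0
After op 2 (select(5,7) replace("J")): buf='FROHYJ' cursor=6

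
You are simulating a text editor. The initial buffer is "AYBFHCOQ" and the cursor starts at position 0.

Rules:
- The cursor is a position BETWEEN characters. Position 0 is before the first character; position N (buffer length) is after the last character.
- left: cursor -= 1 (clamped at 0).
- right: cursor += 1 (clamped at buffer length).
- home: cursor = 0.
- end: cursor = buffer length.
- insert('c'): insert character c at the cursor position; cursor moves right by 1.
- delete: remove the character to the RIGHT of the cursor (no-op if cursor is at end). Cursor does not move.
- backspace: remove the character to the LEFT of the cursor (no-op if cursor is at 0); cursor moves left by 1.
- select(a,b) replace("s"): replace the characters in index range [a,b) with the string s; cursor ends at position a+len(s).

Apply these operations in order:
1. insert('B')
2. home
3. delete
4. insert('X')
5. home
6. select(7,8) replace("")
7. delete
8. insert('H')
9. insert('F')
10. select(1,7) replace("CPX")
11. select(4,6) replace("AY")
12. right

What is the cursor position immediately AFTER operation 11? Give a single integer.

Answer: 6

Derivation:
After op 1 (insert('B')): buf='BAYBFHCOQ' cursor=1
After op 2 (home): buf='BAYBFHCOQ' cursor=0
After op 3 (delete): buf='AYBFHCOQ' cursor=0
After op 4 (insert('X')): buf='XAYBFHCOQ' cursor=1
After op 5 (home): buf='XAYBFHCOQ' cursor=0
After op 6 (select(7,8) replace("")): buf='XAYBFHCQ' cursor=7
After op 7 (delete): buf='XAYBFHC' cursor=7
After op 8 (insert('H')): buf='XAYBFHCH' cursor=8
After op 9 (insert('F')): buf='XAYBFHCHF' cursor=9
After op 10 (select(1,7) replace("CPX")): buf='XCPXHF' cursor=4
After op 11 (select(4,6) replace("AY")): buf='XCPXAY' cursor=6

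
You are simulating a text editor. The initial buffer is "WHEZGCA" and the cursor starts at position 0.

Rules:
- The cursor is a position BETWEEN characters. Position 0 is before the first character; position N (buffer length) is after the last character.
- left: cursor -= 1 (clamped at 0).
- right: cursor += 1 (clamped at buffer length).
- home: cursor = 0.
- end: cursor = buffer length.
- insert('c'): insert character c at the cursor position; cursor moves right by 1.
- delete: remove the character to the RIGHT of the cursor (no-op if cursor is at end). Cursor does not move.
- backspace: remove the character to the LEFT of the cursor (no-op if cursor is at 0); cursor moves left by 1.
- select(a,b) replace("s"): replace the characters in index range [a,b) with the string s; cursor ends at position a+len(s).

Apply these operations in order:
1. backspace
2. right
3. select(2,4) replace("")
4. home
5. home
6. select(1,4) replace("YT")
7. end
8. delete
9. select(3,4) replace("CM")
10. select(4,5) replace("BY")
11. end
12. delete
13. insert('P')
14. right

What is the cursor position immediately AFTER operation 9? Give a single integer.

After op 1 (backspace): buf='WHEZGCA' cursor=0
After op 2 (right): buf='WHEZGCA' cursor=1
After op 3 (select(2,4) replace("")): buf='WHGCA' cursor=2
After op 4 (home): buf='WHGCA' cursor=0
After op 5 (home): buf='WHGCA' cursor=0
After op 6 (select(1,4) replace("YT")): buf='WYTA' cursor=3
After op 7 (end): buf='WYTA' cursor=4
After op 8 (delete): buf='WYTA' cursor=4
After op 9 (select(3,4) replace("CM")): buf='WYTCM' cursor=5

Answer: 5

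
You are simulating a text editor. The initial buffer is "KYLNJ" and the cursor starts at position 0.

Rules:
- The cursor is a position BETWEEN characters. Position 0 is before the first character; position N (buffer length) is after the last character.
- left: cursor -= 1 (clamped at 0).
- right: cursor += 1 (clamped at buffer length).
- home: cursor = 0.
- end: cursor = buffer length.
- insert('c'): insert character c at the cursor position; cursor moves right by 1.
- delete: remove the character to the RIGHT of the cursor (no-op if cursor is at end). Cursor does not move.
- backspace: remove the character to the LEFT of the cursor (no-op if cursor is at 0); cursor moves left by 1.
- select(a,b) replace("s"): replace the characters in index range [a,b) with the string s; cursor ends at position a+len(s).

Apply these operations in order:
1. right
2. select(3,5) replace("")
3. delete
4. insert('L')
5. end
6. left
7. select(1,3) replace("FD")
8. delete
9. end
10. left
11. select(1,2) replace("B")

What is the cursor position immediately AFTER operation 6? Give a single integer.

Answer: 3

Derivation:
After op 1 (right): buf='KYLNJ' cursor=1
After op 2 (select(3,5) replace("")): buf='KYL' cursor=3
After op 3 (delete): buf='KYL' cursor=3
After op 4 (insert('L')): buf='KYLL' cursor=4
After op 5 (end): buf='KYLL' cursor=4
After op 6 (left): buf='KYLL' cursor=3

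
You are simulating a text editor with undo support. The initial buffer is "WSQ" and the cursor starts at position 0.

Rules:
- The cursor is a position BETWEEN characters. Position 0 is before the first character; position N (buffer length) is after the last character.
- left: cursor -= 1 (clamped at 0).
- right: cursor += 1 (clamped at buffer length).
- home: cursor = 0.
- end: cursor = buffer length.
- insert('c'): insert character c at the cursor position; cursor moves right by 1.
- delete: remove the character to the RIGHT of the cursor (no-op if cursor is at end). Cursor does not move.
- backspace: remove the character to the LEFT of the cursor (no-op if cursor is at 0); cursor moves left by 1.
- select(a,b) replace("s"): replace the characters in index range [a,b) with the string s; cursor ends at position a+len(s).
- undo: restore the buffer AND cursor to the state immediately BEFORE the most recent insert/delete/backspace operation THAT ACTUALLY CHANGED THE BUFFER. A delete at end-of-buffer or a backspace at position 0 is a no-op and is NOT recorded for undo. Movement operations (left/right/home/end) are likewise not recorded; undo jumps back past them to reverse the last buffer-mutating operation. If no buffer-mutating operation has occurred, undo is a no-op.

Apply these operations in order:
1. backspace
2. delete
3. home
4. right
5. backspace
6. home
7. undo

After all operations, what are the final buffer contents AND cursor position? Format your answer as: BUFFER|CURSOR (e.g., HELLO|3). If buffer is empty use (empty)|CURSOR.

After op 1 (backspace): buf='WSQ' cursor=0
After op 2 (delete): buf='SQ' cursor=0
After op 3 (home): buf='SQ' cursor=0
After op 4 (right): buf='SQ' cursor=1
After op 5 (backspace): buf='Q' cursor=0
After op 6 (home): buf='Q' cursor=0
After op 7 (undo): buf='SQ' cursor=1

Answer: SQ|1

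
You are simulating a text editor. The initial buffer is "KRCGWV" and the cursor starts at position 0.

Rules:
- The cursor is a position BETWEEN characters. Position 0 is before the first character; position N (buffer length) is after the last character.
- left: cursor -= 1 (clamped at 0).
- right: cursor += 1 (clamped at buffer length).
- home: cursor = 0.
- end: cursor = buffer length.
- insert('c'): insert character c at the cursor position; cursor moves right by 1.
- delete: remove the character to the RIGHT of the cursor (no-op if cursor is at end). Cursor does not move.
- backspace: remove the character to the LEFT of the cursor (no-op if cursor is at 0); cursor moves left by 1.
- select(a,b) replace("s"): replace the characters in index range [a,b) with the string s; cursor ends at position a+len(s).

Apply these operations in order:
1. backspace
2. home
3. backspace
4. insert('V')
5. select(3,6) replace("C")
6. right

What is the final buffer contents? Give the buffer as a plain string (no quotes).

Answer: VKRCV

Derivation:
After op 1 (backspace): buf='KRCGWV' cursor=0
After op 2 (home): buf='KRCGWV' cursor=0
After op 3 (backspace): buf='KRCGWV' cursor=0
After op 4 (insert('V')): buf='VKRCGWV' cursor=1
After op 5 (select(3,6) replace("C")): buf='VKRCV' cursor=4
After op 6 (right): buf='VKRCV' cursor=5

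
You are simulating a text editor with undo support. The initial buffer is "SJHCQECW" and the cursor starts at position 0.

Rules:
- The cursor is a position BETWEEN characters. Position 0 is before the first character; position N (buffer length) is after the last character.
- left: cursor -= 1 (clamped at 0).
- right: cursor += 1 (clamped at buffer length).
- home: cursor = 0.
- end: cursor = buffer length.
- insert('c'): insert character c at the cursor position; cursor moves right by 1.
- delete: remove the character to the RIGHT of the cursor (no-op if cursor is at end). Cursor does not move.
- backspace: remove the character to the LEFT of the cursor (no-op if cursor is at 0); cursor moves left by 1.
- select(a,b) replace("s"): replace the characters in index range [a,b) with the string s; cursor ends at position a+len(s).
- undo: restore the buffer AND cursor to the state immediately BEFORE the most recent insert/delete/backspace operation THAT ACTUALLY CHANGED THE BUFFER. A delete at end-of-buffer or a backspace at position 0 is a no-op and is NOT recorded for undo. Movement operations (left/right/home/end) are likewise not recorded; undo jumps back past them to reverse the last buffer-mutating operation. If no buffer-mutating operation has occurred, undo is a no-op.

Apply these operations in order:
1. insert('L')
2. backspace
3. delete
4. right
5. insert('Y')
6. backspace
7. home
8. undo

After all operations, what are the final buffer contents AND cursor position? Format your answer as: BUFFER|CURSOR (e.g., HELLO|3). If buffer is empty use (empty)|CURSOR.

After op 1 (insert('L')): buf='LSJHCQECW' cursor=1
After op 2 (backspace): buf='SJHCQECW' cursor=0
After op 3 (delete): buf='JHCQECW' cursor=0
After op 4 (right): buf='JHCQECW' cursor=1
After op 5 (insert('Y')): buf='JYHCQECW' cursor=2
After op 6 (backspace): buf='JHCQECW' cursor=1
After op 7 (home): buf='JHCQECW' cursor=0
After op 8 (undo): buf='JYHCQECW' cursor=2

Answer: JYHCQECW|2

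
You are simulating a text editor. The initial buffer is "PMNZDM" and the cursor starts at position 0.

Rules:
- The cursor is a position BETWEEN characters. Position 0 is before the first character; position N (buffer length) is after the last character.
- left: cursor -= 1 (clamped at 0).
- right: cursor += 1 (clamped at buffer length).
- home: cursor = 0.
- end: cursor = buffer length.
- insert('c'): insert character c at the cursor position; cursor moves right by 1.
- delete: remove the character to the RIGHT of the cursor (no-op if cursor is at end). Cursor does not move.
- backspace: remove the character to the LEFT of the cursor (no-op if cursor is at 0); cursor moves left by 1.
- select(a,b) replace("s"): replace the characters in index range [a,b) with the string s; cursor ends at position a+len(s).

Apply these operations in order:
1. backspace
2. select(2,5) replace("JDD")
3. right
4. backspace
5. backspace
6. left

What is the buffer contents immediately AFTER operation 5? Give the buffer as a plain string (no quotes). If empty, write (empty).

Answer: PMJD

Derivation:
After op 1 (backspace): buf='PMNZDM' cursor=0
After op 2 (select(2,5) replace("JDD")): buf='PMJDDM' cursor=5
After op 3 (right): buf='PMJDDM' cursor=6
After op 4 (backspace): buf='PMJDD' cursor=5
After op 5 (backspace): buf='PMJD' cursor=4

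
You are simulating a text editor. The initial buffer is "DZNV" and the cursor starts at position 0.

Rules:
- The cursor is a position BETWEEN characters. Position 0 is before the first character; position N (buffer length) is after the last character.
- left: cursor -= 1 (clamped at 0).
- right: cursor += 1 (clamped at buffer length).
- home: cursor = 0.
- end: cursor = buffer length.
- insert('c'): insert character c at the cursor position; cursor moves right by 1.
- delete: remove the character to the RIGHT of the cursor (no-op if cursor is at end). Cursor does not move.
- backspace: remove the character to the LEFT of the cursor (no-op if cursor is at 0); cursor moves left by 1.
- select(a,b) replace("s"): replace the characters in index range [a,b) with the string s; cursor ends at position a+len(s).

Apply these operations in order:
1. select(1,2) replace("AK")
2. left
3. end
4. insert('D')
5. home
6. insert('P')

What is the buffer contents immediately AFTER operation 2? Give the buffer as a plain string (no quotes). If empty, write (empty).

After op 1 (select(1,2) replace("AK")): buf='DAKNV' cursor=3
After op 2 (left): buf='DAKNV' cursor=2

Answer: DAKNV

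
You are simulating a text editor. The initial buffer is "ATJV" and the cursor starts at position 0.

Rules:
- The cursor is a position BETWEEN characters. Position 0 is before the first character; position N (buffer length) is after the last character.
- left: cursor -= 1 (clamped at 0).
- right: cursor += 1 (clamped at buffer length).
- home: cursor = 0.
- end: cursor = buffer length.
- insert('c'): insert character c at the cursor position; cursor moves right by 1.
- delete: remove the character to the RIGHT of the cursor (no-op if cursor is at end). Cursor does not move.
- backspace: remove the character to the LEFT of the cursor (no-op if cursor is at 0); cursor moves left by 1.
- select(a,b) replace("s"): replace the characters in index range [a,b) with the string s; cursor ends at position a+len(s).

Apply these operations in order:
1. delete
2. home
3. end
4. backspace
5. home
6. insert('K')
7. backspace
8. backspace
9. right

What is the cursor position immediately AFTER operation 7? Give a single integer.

Answer: 0

Derivation:
After op 1 (delete): buf='TJV' cursor=0
After op 2 (home): buf='TJV' cursor=0
After op 3 (end): buf='TJV' cursor=3
After op 4 (backspace): buf='TJ' cursor=2
After op 5 (home): buf='TJ' cursor=0
After op 6 (insert('K')): buf='KTJ' cursor=1
After op 7 (backspace): buf='TJ' cursor=0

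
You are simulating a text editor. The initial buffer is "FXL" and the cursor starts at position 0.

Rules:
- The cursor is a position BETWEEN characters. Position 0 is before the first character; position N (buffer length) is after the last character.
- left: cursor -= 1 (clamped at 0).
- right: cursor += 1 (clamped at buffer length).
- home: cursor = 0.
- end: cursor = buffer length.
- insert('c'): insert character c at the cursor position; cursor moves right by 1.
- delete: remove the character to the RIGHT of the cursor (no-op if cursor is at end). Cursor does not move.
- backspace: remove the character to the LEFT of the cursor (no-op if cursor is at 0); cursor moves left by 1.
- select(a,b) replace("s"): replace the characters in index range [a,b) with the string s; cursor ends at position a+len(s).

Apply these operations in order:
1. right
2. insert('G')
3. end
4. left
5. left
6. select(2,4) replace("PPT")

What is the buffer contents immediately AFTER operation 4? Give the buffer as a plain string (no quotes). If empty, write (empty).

After op 1 (right): buf='FXL' cursor=1
After op 2 (insert('G')): buf='FGXL' cursor=2
After op 3 (end): buf='FGXL' cursor=4
After op 4 (left): buf='FGXL' cursor=3

Answer: FGXL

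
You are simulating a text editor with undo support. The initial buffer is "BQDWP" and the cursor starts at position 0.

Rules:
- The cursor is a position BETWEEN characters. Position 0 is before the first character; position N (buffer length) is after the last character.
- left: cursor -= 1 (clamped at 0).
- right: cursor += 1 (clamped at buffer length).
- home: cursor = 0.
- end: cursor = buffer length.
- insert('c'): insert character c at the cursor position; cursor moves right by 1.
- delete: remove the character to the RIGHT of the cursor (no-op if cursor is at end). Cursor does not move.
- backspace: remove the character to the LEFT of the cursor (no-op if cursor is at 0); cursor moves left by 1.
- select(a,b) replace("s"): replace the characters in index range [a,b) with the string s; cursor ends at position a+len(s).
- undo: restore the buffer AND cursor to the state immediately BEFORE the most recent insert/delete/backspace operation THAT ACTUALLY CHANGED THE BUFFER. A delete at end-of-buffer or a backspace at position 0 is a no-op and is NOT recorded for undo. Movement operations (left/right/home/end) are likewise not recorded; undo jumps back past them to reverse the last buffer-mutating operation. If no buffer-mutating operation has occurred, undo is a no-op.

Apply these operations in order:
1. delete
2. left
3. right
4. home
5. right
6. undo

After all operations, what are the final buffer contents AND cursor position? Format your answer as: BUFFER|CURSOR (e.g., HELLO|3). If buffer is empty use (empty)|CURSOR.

After op 1 (delete): buf='QDWP' cursor=0
After op 2 (left): buf='QDWP' cursor=0
After op 3 (right): buf='QDWP' cursor=1
After op 4 (home): buf='QDWP' cursor=0
After op 5 (right): buf='QDWP' cursor=1
After op 6 (undo): buf='BQDWP' cursor=0

Answer: BQDWP|0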